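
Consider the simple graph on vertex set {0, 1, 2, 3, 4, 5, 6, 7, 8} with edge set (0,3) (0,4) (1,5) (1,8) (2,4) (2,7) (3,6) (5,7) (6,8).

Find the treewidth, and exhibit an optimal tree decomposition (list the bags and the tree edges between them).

Treewidth 2.
One optimal decomposition is:
Bags: B1 = {0, 3, 6}  B2 = {0, 4, 6}  B3 = {2, 4, 6}  B4 = {2, 6, 7}  B5 = {5, 6, 7}  B6 = {1, 5, 6}  B7 = {1, 6, 8}
Tree: B1–B2, B2–B3, B3–B4, B4–B5, B5–B6, B6–B7

Each bag holds 3 vertices, so the decomposition has width 2, which upper-bounds the treewidth. The edges 6–3–0–4–2–7–5–1–8–6 form a cycle, so G is not a tree and its treewidth is at least 2. Combining the bounds, tw(G) = 2.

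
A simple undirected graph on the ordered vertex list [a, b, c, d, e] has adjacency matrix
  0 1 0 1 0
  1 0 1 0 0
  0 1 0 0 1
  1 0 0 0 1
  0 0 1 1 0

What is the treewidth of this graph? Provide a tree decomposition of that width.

Each bag holds 3 vertices, so the decomposition has width 2, which upper-bounds the treewidth. The edges e–c–b–a–d–e form a cycle, so G is not a tree and its treewidth is at least 2. The upper and lower bounds meet at 2, so that is the treewidth.

Treewidth 2.
One optimal decomposition is:
Bags: B1 = {b, c, e}  B2 = {a, b, e}  B3 = {a, d, e}
Tree: B1–B2, B2–B3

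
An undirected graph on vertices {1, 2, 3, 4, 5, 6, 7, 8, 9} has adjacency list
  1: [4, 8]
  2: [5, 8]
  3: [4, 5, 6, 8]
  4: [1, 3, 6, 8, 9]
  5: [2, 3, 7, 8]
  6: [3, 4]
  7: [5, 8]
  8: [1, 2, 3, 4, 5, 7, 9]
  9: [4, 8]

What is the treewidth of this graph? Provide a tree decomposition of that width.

Treewidth 2.
Bags: B1 = {3, 4, 8}  B2 = {1, 4, 8}  B3 = {3, 5, 8}  B4 = {5, 7, 8}  B5 = {2, 5, 8}  B6 = {3, 4, 6}  B7 = {4, 8, 9}
Tree: B1–B2, B1–B3, B3–B4, B4–B5, B1–B6, B1–B7

The largest bag has 3 vertices, giving width 2; this decomposition certifies tw(G) ≤ 2. For the lower bound, the 3 vertices {2, 5, 8} are pairwise adjacent, and any tree decomposition puts a clique entirely inside one bag — forcing width ≥ 2. The upper and lower bounds meet at 2, so that is the treewidth.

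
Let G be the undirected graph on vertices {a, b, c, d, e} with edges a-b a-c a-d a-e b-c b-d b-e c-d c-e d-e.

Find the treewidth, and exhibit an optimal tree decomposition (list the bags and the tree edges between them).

Treewidth 4.
One optimal decomposition is:
Bags: B1 = {a, b, c, d, e}
Tree: (single bag)

A single bag containing all 5 vertices is trivially a valid decomposition of width 4. On the other hand G contains the 5-clique {a, b, c, d, e}. A clique must lie in a single bag of any decomposition, so no decomposition can have width below 4. Therefore the treewidth is 4.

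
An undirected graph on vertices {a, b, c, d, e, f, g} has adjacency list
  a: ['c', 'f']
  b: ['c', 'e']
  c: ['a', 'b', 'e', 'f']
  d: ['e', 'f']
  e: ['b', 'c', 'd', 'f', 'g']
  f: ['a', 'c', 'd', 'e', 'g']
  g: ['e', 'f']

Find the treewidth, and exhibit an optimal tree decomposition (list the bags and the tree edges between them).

Each bag holds 3 vertices, so the decomposition has width 2, which upper-bounds the treewidth. For the lower bound, the 3 vertices {d, e, f} are pairwise adjacent, and any tree decomposition puts a clique entirely inside one bag — forcing width ≥ 2. The upper and lower bounds meet at 2, so that is the treewidth.

Treewidth 2.
Bags: B1 = {e, f, g}  B2 = {d, e, f}  B3 = {c, e, f}  B4 = {a, c, f}  B5 = {b, c, e}
Tree: B1–B2, B2–B3, B3–B4, B3–B5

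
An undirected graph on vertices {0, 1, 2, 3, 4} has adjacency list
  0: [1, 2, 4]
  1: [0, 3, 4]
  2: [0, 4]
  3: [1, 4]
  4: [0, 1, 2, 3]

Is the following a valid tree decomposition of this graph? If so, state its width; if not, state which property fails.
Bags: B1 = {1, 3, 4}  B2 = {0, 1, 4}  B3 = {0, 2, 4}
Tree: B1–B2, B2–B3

Checking the three conditions: (i) the bags cover all of {0, 1, 2, 3, 4}; (ii) for each edge, some bag contains both endpoints; (iii) the bags containing any fixed vertex form a subtree. All hold, so the decomposition is valid with width 3 − 1 = 2.

Yes; width 2.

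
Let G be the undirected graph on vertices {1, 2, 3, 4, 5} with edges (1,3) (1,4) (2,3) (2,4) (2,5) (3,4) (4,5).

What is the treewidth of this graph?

2

A width-2 tree decomposition is:
Bags: B1 = {2, 4, 5}  B2 = {2, 3, 4}  B3 = {1, 3, 4}
Tree: B1–B2, B2–B3
Every bag has size at most 3, so the width is 3 − 1 = 2 and tw(G) ≤ 2. On the other hand G contains the 3-clique {1, 3, 4}. A clique must lie in a single bag of any decomposition, so no decomposition can have width below 2. Therefore the treewidth is 2.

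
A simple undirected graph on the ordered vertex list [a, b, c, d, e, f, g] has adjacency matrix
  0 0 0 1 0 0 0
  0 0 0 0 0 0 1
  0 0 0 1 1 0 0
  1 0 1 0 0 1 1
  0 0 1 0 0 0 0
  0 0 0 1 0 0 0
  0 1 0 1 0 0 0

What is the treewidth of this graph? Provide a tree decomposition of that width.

Every bag has size at most 2, so the width is 2 − 1 = 1 and tw(G) ≤ 1. G has an edge, so its treewidth is at least 1. Hence tw(G) = 1 exactly.

Treewidth 1.
One such decomposition:
Bags: B1 = {c, d}  B2 = {c, e}  B3 = {a, d}  B4 = {d, f}  B5 = {d, g}  B6 = {b, g}
Tree: B1–B2, B1–B3, B1–B4, B3–B5, B5–B6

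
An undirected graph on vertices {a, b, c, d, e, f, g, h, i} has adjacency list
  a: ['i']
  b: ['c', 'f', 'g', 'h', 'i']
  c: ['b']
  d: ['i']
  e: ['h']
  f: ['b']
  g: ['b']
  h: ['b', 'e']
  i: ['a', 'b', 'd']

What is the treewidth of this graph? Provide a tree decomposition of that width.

Each bag holds 2 vertices, so the decomposition has width 1, which upper-bounds the treewidth. G has an edge, so its treewidth is at least 1. The upper and lower bounds meet at 1, so that is the treewidth.

Treewidth 1.
Bags: B1 = {b, g}  B2 = {b, c}  B3 = {b, h}  B4 = {b, i}  B5 = {b, f}  B6 = {d, i}  B7 = {e, h}  B8 = {a, i}
Tree: B1–B2, B1–B3, B3–B4, B1–B5, B4–B6, B3–B7, B6–B8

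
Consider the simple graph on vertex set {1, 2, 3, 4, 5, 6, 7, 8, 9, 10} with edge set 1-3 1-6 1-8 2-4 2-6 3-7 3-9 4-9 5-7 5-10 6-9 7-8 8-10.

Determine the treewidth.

2

A width-2 tree decomposition is:
Bags: B1 = {2, 4, 6}  B2 = {4, 6, 9}  B3 = {1, 6, 9}  B4 = {1, 3, 9}  B5 = {1, 3, 8}  B6 = {3, 7, 8}  B7 = {7, 8, 10}  B8 = {5, 7, 10}
Tree: B1–B2, B2–B3, B3–B4, B4–B5, B5–B6, B6–B7, B7–B8
Every bag has size at most 3, so the width is 3 − 1 = 2 and tw(G) ≤ 2. For the lower bound, G contains the cycle 2–4–9–6–2, so G is not a forest; only forests have treewidth ≤ 1, hence tw(G) ≥ 2. Combining the bounds, tw(G) = 2.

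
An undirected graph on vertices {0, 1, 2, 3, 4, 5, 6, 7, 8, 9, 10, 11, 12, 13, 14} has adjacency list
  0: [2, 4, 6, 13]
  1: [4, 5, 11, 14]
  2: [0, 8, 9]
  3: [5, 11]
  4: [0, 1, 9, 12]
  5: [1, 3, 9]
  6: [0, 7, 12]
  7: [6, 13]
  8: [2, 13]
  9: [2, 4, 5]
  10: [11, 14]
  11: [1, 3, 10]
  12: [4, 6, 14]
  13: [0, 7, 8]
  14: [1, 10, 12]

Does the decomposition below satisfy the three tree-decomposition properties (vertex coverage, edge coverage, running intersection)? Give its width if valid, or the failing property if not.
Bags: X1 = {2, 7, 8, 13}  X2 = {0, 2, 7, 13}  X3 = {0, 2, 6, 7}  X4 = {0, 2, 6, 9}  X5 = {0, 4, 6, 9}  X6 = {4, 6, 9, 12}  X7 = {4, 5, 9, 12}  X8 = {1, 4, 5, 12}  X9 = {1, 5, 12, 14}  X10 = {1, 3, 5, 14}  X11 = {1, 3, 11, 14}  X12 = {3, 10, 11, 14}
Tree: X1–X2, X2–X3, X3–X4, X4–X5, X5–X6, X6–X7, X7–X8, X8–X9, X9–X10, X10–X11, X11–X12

Vertex coverage: the bags together contain {0, 1, 2, 3, 4, 5, 6, 7, 8, 9, 10, 11, 12, 13, 14}, the full vertex set. Edge coverage: each edge of G has both endpoints in at least one bag. Running intersection: for every vertex, the bags containing it form a connected subtree. All three properties hold, so this is a valid tree decomposition of width max|bag| − 1 = 3, and hence tw(G) ≤ 3.

Yes; width 3.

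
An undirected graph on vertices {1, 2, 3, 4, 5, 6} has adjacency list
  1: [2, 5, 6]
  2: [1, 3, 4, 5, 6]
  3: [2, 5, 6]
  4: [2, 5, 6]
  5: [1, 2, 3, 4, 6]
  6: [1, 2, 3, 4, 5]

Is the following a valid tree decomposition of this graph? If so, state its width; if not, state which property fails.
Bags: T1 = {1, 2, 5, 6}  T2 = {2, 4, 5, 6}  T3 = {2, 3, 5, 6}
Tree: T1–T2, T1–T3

Checking the three conditions: (i) the bags cover all of {1, 2, 3, 4, 5, 6}; (ii) for each edge, some bag contains both endpoints; (iii) the bags containing any fixed vertex form a subtree. All hold, so the decomposition is valid with width 4 − 1 = 3.

Yes; width 3.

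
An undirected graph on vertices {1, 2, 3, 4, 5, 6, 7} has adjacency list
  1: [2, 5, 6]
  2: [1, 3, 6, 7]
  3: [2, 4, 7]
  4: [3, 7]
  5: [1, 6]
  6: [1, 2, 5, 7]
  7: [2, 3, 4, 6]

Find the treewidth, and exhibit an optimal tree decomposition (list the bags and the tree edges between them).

Every bag has size at most 3, so the width is 3 − 1 = 2 and tw(G) ≤ 2. On the other hand G contains the 3-clique {2, 3, 7}. A clique must lie in a single bag of any decomposition, so no decomposition can have width below 2. Therefore the treewidth is 2.

Treewidth 2.
Bags: B1 = {2, 6, 7}  B2 = {1, 2, 6}  B3 = {2, 3, 7}  B4 = {3, 4, 7}  B5 = {1, 5, 6}
Tree: B1–B2, B1–B3, B3–B4, B2–B5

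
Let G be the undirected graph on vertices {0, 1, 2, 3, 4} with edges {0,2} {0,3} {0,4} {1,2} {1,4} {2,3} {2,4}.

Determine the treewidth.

A width-2 tree decomposition is:
Bags: B1 = {1, 2, 4}  B2 = {0, 2, 4}  B3 = {0, 2, 3}
Tree: B1–B2, B2–B3
Every bag has size at most 3, so the width is 3 − 1 = 2 and tw(G) ≤ 2. On the other hand G contains the 3-clique {0, 2, 3}. A clique must lie in a single bag of any decomposition, so no decomposition can have width below 2. Combining the bounds, tw(G) = 2.

2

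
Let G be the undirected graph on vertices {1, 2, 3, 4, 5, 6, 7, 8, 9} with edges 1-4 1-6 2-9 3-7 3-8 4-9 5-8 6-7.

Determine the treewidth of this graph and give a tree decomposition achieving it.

Treewidth 1.
One such decomposition:
Bags: B1 = {5, 8}  B2 = {3, 8}  B3 = {3, 7}  B4 = {6, 7}  B5 = {1, 6}  B6 = {1, 4}  B7 = {4, 9}  B8 = {2, 9}
Tree: B1–B2, B2–B3, B3–B4, B4–B5, B5–B6, B6–B7, B7–B8

Each bag holds 2 vertices, so the decomposition has width 1, which upper-bounds the treewidth. Any graph with an edge has treewidth ≥ 1, and G has the edge 5–8. Combining the bounds, tw(G) = 1.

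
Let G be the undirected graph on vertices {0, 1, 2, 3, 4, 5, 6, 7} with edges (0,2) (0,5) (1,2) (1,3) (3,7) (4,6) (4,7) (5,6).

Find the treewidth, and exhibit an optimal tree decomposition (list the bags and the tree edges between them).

Every bag has size at most 3, so the width is 3 − 1 = 2 and tw(G) ≤ 2. Since 3–1–2–0–5–6–4–7–3 is a cycle in G, G is not acyclic. Forests are exactly the graphs of treewidth ≤ 1, so tw(G) ≥ 2. Therefore the treewidth is 2.

Treewidth 2.
One such decomposition:
Bags: B1 = {1, 2, 3}  B2 = {0, 2, 3}  B3 = {0, 3, 5}  B4 = {3, 5, 6}  B5 = {3, 4, 6}  B6 = {3, 4, 7}
Tree: B1–B2, B2–B3, B3–B4, B4–B5, B5–B6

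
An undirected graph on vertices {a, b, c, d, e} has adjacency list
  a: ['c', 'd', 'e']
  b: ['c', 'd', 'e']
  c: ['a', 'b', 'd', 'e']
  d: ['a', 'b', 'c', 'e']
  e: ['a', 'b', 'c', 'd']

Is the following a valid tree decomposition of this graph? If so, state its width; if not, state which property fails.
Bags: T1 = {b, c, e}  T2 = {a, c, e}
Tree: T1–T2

No — vertex d appears in no bag.

A tree decomposition must satisfy three properties: every vertex lies in some bag; for every edge, both endpoints lie together in some bag; and for every vertex, the bags containing it form a connected subtree. Here vertex d appears in no bag, so the decomposition is invalid.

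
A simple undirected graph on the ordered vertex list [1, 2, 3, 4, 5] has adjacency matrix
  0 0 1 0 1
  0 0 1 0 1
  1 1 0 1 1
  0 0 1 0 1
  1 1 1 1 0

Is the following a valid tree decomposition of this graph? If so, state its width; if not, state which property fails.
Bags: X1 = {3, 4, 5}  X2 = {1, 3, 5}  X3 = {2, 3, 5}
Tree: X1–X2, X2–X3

Vertex coverage: the bags together contain {1, 2, 3, 4, 5}, the full vertex set. Edge coverage: each edge of G has both endpoints in at least one bag. Running intersection: for every vertex, the bags containing it form a connected subtree. All three properties hold, so this is a valid tree decomposition of width max|bag| − 1 = 2, and hence tw(G) ≤ 2.

Yes; width 2.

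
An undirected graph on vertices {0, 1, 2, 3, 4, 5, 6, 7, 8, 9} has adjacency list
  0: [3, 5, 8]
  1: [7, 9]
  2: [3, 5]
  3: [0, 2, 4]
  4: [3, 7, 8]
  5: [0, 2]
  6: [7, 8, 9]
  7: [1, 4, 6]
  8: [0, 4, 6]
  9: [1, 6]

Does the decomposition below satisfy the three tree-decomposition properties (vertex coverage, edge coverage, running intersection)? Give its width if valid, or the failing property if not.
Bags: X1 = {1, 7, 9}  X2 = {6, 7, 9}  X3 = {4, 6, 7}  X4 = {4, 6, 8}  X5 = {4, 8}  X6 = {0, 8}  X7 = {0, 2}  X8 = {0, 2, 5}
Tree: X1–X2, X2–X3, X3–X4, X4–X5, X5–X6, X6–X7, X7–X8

No — vertex 3 appears in no bag.

A tree decomposition must satisfy three properties: every vertex lies in some bag; for every edge, both endpoints lie together in some bag; and for every vertex, the bags containing it form a connected subtree. Here vertex 3 appears in no bag, so the decomposition is invalid.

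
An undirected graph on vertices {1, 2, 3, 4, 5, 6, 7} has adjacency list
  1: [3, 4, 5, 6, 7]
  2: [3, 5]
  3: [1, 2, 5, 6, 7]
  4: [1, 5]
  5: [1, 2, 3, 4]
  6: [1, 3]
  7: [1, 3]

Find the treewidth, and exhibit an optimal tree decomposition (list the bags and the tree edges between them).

Each bag holds 3 vertices, so the decomposition has width 2, which upper-bounds the treewidth. On the other hand G contains the 3-clique {1, 3, 5}. A clique must lie in a single bag of any decomposition, so no decomposition can have width below 2. The upper and lower bounds meet at 2, so that is the treewidth.

Treewidth 2.
One such decomposition:
Bags: B1 = {1, 3, 5}  B2 = {1, 4, 5}  B3 = {1, 3, 7}  B4 = {2, 3, 5}  B5 = {1, 3, 6}
Tree: B1–B2, B1–B3, B1–B4, B3–B5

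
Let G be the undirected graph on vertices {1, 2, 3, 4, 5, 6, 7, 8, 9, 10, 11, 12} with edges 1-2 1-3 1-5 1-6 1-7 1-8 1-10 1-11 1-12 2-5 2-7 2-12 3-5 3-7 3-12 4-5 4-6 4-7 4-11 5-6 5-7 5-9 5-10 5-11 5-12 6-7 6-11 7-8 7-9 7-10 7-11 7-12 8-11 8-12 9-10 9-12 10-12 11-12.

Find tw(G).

4

A width-4 tree decomposition is:
Bags: B1 = {1, 5, 7, 10, 12}  B2 = {5, 7, 9, 10, 12}  B3 = {1, 2, 5, 7, 12}  B4 = {1, 5, 7, 11, 12}  B5 = {1, 5, 6, 7, 11}  B6 = {4, 5, 6, 7, 11}  B7 = {1, 7, 8, 11, 12}  B8 = {1, 3, 5, 7, 12}
Tree: B1–B2, B1–B3, B1–B4, B4–B5, B5–B6, B4–B7, B4–B8
Every bag has size at most 5, so the width is 5 − 1 = 4 and tw(G) ≤ 4. For the lower bound, the 5 vertices {1, 7, 8, 11, 12} are pairwise adjacent, and any tree decomposition puts a clique entirely inside one bag — forcing width ≥ 4. Therefore the treewidth is 4.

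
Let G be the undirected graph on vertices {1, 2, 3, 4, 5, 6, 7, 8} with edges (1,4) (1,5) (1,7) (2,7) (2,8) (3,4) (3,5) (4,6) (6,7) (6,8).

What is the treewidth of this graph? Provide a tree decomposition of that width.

Treewidth 2.
One optimal decomposition is:
Bags: B1 = {3, 4, 5}  B2 = {1, 4, 5}  B3 = {1, 4, 6}  B4 = {1, 6, 7}  B5 = {6, 7, 8}  B6 = {2, 7, 8}
Tree: B1–B2, B2–B3, B3–B4, B4–B5, B5–B6

Every bag has size at most 3, so the width is 3 − 1 = 2 and tw(G) ≤ 2. The edges 3–5–1–4–3 form a cycle, so G is not a tree and its treewidth is at least 2. Hence tw(G) = 2 exactly.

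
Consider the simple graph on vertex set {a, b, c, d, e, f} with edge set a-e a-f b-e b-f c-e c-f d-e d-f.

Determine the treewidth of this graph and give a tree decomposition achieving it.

Treewidth 2.
One such decomposition:
Bags: B1 = {b, e, f}  B2 = {d, e, f}  B3 = {c, e, f}  B4 = {a, e, f}
Tree: B1–B2, B2–B3, B3–B4

The largest bag has 3 vertices, giving width 2; this decomposition certifies tw(G) ≤ 2. For the lower bound, G contains the cycle b–e–d–f–b, so G is not a forest; only forests have treewidth ≤ 1, hence tw(G) ≥ 2. Hence tw(G) = 2 exactly.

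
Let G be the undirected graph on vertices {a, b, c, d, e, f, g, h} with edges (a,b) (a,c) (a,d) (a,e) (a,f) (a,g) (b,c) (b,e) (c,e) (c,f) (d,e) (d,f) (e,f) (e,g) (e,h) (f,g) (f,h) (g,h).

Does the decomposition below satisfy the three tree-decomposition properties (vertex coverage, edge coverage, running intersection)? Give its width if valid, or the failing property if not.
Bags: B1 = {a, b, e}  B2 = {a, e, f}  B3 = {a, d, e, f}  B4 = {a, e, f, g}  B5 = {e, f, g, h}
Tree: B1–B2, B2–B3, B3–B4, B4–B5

A tree decomposition must satisfy three properties: every vertex lies in some bag; for every edge, both endpoints lie together in some bag; and for every vertex, the bags containing it form a connected subtree. Here vertex c appears in no bag, so the decomposition is invalid.

No — vertex c appears in no bag.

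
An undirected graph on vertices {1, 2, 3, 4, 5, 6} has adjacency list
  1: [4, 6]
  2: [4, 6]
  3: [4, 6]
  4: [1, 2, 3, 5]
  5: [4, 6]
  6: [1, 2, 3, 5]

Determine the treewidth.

2

A width-2 tree decomposition is:
Bags: B1 = {1, 4, 6}  B2 = {3, 4, 6}  B3 = {4, 5, 6}  B4 = {2, 4, 6}
Tree: B1–B2, B2–B3, B3–B4
Each bag holds 3 vertices, so the decomposition has width 2, which upper-bounds the treewidth. The edges 4–1–6–3–4 form a cycle, so G is not a tree and its treewidth is at least 2. Combining the bounds, tw(G) = 2.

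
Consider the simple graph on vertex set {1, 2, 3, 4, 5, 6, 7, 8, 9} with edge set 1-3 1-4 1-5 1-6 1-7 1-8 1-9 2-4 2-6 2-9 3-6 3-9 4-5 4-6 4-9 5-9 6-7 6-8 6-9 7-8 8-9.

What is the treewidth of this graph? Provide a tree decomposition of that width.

Each bag holds 4 vertices, so the decomposition has width 3, which upper-bounds the treewidth. For the lower bound, the 4 vertices {1, 4, 5, 9} are pairwise adjacent, and any tree decomposition puts a clique entirely inside one bag — forcing width ≥ 3. Hence tw(G) = 3 exactly.

Treewidth 3.
Bags: B1 = {1, 4, 5, 9}  B2 = {1, 4, 6, 9}  B3 = {1, 6, 8, 9}  B4 = {1, 6, 7, 8}  B5 = {2, 4, 6, 9}  B6 = {1, 3, 6, 9}
Tree: B1–B2, B2–B3, B3–B4, B2–B5, B3–B6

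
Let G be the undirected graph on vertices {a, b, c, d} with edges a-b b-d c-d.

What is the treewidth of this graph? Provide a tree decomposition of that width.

Treewidth 1.
One such decomposition:
Bags: B1 = {b, d}  B2 = {c, d}  B3 = {a, b}
Tree: B1–B2, B1–B3

Each bag holds 2 vertices, so the decomposition has width 1, which upper-bounds the treewidth. Any graph with an edge has treewidth ≥ 1, and G has the edge d–b. Therefore the treewidth is 1.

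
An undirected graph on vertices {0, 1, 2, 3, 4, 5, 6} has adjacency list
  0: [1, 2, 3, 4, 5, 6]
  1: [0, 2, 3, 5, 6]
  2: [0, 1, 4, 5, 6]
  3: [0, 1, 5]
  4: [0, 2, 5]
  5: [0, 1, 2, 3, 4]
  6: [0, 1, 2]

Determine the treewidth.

A width-3 tree decomposition is:
Bags: B1 = {0, 1, 2, 5}  B2 = {0, 1, 3, 5}  B3 = {0, 2, 4, 5}  B4 = {0, 1, 2, 6}
Tree: B1–B2, B1–B3, B1–B4
Every bag has size at most 4, so the width is 4 − 1 = 3 and tw(G) ≤ 3. For the lower bound, the 4 vertices {0, 1, 2, 5} are pairwise adjacent, and any tree decomposition puts a clique entirely inside one bag — forcing width ≥ 3. Combining the bounds, tw(G) = 3.

3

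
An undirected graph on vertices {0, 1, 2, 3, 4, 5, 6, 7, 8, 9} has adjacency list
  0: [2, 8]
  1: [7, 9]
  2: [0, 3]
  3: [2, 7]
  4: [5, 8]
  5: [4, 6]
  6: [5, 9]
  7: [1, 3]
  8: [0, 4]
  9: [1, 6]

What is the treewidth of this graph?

2

A width-2 tree decomposition is:
Bags: B1 = {5, 6, 9}  B2 = {4, 5, 9}  B3 = {4, 8, 9}  B4 = {0, 8, 9}  B5 = {0, 2, 9}  B6 = {2, 3, 9}  B7 = {3, 7, 9}  B8 = {1, 7, 9}
Tree: B1–B2, B2–B3, B3–B4, B4–B5, B5–B6, B6–B7, B7–B8
Each bag holds 3 vertices, so the decomposition has width 2, which upper-bounds the treewidth. For the lower bound, G contains the cycle 9–6–5–4–8–0–2–3–7–1–9, so G is not a forest; only forests have treewidth ≤ 1, hence tw(G) ≥ 2. The upper and lower bounds meet at 2, so that is the treewidth.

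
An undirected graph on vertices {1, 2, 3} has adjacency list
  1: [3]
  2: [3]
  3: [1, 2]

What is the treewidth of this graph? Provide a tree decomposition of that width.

Treewidth 1.
One such decomposition:
Bags: B1 = {2, 3}  B2 = {1, 3}
Tree: B1–B2

Every bag has size at most 2, so the width is 2 − 1 = 1 and tw(G) ≤ 1. G has an edge, so its treewidth is at least 1. Therefore the treewidth is 1.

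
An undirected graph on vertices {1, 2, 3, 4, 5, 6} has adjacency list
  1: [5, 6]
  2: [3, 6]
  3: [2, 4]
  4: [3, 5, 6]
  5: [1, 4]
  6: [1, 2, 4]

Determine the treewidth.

A width-2 tree decomposition is:
Bags: B1 = {2, 3, 6}  B2 = {3, 4, 6}  B3 = {1, 4, 6}  B4 = {1, 4, 5}
Tree: B1–B2, B2–B3, B3–B4
Every bag has size at most 3, so the width is 3 − 1 = 2 and tw(G) ≤ 2. The edges 2–3–4–6–2 form a cycle, so G is not a tree and its treewidth is at least 2. The upper and lower bounds meet at 2, so that is the treewidth.

2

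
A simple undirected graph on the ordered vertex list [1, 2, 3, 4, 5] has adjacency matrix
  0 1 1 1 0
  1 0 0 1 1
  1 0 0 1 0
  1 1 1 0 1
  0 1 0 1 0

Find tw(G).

A width-2 tree decomposition is:
Bags: B1 = {1, 3, 4}  B2 = {1, 2, 4}  B3 = {2, 4, 5}
Tree: B1–B2, B2–B3
Each bag holds 3 vertices, so the decomposition has width 2, which upper-bounds the treewidth. On the other hand G contains the 3-clique {1, 2, 4}. A clique must lie in a single bag of any decomposition, so no decomposition can have width below 2. Combining the bounds, tw(G) = 2.

2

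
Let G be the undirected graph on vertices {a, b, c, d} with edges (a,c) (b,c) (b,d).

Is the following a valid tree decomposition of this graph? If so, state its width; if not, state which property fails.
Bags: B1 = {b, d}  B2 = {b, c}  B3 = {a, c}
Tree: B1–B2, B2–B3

Checking the three conditions: (i) the bags cover all of {a, b, c, d}; (ii) for each edge, some bag contains both endpoints; (iii) the bags containing any fixed vertex form a subtree. All hold, so the decomposition is valid with width 2 − 1 = 1.

Yes; width 1.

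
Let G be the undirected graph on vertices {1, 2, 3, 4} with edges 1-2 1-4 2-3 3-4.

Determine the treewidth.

2

A width-2 tree decomposition is:
Bags: B1 = {2, 3, 4}  B2 = {1, 2, 4}
Tree: B1–B2
Every bag has size at most 3, so the width is 3 − 1 = 2 and tw(G) ≤ 2. Since 2–3–4–1–2 is a cycle in G, G is not acyclic. Forests are exactly the graphs of treewidth ≤ 1, so tw(G) ≥ 2. Hence tw(G) = 2 exactly.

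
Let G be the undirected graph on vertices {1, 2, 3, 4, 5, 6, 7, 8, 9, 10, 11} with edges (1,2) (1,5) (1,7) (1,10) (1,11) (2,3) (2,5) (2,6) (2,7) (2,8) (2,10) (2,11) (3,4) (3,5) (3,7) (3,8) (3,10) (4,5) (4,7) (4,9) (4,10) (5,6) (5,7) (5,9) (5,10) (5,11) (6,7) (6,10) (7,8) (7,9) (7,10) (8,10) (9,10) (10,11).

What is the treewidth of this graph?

A width-4 tree decomposition is:
Bags: B1 = {1, 2, 5, 7, 10}  B2 = {2, 3, 5, 7, 10}  B3 = {2, 5, 6, 7, 10}  B4 = {3, 4, 5, 7, 10}  B5 = {4, 5, 7, 9, 10}  B6 = {2, 3, 7, 8, 10}  B7 = {1, 2, 5, 10, 11}
Tree: B1–B2, B2–B3, B2–B4, B4–B5, B2–B6, B1–B7
The largest bag has 5 vertices, giving width 4; this decomposition certifies tw(G) ≤ 4. For the lower bound, the 5 vertices {2, 3, 7, 8, 10} are pairwise adjacent, and any tree decomposition puts a clique entirely inside one bag — forcing width ≥ 4. Hence tw(G) = 4 exactly.

4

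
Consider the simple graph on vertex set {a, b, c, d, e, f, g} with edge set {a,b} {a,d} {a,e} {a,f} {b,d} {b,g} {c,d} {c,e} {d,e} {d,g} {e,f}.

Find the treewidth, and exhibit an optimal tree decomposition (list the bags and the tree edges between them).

Treewidth 2.
Bags: B1 = {a, d, e}  B2 = {c, d, e}  B3 = {a, b, d}  B4 = {a, e, f}  B5 = {b, d, g}
Tree: B1–B2, B1–B3, B1–B4, B3–B5

Each bag holds 3 vertices, so the decomposition has width 2, which upper-bounds the treewidth. On the other hand G contains the 3-clique {c, d, e}. A clique must lie in a single bag of any decomposition, so no decomposition can have width below 2. Hence tw(G) = 2 exactly.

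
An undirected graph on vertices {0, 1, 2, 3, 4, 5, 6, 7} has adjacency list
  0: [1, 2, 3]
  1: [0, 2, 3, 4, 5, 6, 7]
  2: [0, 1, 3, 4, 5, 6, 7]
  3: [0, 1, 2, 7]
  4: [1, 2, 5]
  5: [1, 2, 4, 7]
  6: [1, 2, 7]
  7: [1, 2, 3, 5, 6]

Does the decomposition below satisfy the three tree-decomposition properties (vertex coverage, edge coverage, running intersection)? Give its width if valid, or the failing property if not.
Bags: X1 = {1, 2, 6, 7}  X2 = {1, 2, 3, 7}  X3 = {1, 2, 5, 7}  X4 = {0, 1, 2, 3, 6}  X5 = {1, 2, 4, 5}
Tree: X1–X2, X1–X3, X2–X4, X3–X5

A tree decomposition must satisfy three properties: every vertex lies in some bag; for every edge, both endpoints lie together in some bag; and for every vertex, the bags containing it form a connected subtree. Here bags containing vertex 6 are not connected in the tree, so the decomposition is invalid.

No — bags containing vertex 6 are not connected in the tree.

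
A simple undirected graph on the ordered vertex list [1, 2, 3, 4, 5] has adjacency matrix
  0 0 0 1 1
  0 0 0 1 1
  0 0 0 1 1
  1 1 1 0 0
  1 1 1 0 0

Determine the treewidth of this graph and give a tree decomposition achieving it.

The largest bag has 3 vertices, giving width 2; this decomposition certifies tw(G) ≤ 2. For the lower bound, G contains the cycle 1–5–3–4–1, so G is not a forest; only forests have treewidth ≤ 1, hence tw(G) ≥ 2. Hence tw(G) = 2 exactly.

Treewidth 2.
One such decomposition:
Bags: B1 = {1, 4, 5}  B2 = {3, 4, 5}  B3 = {2, 4, 5}
Tree: B1–B2, B2–B3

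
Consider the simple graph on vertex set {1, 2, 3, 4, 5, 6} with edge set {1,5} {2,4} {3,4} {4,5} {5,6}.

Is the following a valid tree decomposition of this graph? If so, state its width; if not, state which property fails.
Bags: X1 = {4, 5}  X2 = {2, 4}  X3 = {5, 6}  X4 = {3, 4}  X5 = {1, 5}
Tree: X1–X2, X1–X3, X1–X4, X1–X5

Every vertex of G appears in some bag (union = {1, 2, 3, 4, 5, 6}); every edge is covered by a bag; and for each vertex v the set of bags containing v is connected in the bag tree. The decomposition is therefore valid. The largest bag has 2 vertices, so the width is 1.

Yes; width 1.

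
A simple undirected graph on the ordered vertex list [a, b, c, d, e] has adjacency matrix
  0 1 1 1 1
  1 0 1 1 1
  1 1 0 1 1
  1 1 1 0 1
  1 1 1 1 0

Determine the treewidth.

A width-4 tree decomposition is:
Bags: B1 = {a, b, c, d, e}
Tree: (single bag)
A single bag containing all 5 vertices is trivially a valid decomposition of width 4. For the lower bound, the 5 vertices {a, b, c, d, e} are pairwise adjacent, and any tree decomposition puts a clique entirely inside one bag — forcing width ≥ 4. Therefore the treewidth is 4.

4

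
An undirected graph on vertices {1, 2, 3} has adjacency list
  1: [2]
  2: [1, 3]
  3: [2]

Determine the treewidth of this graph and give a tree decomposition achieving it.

Treewidth 1.
One such decomposition:
Bags: B1 = {2, 3}  B2 = {1, 2}
Tree: B1–B2

Every bag has size at most 2, so the width is 2 − 1 = 1 and tw(G) ≤ 1. Any graph with an edge has treewidth ≥ 1, and G has the edge 2–3. Therefore the treewidth is 1.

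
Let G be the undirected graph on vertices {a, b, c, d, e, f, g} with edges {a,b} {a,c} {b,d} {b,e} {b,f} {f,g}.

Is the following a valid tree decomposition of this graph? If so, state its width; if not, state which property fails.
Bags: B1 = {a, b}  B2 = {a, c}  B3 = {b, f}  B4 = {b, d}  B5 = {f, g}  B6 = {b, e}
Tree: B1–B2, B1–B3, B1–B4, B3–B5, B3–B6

Yes; width 1.

Checking the three conditions: (i) the bags cover all of {a, b, c, d, e, f, g}; (ii) for each edge, some bag contains both endpoints; (iii) the bags containing any fixed vertex form a subtree. All hold, so the decomposition is valid with width 2 − 1 = 1.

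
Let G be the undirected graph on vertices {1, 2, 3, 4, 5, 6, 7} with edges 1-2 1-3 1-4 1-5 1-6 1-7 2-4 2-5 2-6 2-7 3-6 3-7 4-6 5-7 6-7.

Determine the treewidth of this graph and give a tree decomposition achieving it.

Treewidth 3.
Bags: B1 = {1, 2, 4, 6}  B2 = {1, 2, 6, 7}  B3 = {1, 2, 5, 7}  B4 = {1, 3, 6, 7}
Tree: B1–B2, B2–B3, B2–B4

Every bag has size at most 4, so the width is 4 − 1 = 3 and tw(G) ≤ 3. For the lower bound, the 4 vertices {1, 2, 5, 7} are pairwise adjacent, and any tree decomposition puts a clique entirely inside one bag — forcing width ≥ 3. Combining the bounds, tw(G) = 3.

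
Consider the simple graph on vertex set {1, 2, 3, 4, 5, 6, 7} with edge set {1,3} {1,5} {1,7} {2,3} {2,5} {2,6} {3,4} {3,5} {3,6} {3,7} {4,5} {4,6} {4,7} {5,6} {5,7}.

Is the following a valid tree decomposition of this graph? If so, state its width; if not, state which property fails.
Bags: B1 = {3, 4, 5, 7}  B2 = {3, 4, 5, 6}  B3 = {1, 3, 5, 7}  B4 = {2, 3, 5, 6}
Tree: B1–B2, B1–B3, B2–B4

Yes; width 3.

Vertex coverage: the bags together contain {1, 2, 3, 4, 5, 6, 7}, the full vertex set. Edge coverage: each edge of G has both endpoints in at least one bag. Running intersection: for every vertex, the bags containing it form a connected subtree. All three properties hold, so this is a valid tree decomposition of width max|bag| − 1 = 3, and hence tw(G) ≤ 3.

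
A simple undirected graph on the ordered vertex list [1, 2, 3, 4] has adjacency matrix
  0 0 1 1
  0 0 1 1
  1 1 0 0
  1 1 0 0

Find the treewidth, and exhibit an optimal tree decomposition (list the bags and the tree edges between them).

The largest bag has 3 vertices, giving width 2; this decomposition certifies tw(G) ≤ 2. Since 2–3–1–4–2 is a cycle in G, G is not acyclic. Forests are exactly the graphs of treewidth ≤ 1, so tw(G) ≥ 2. Therefore the treewidth is 2.

Treewidth 2.
One optimal decomposition is:
Bags: B1 = {1, 2, 3}  B2 = {1, 2, 4}
Tree: B1–B2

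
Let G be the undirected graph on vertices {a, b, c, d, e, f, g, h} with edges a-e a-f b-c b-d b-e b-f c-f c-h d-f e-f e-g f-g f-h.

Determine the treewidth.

A width-2 tree decomposition is:
Bags: B1 = {b, e, f}  B2 = {e, f, g}  B3 = {b, d, f}  B4 = {b, c, f}  B5 = {c, f, h}  B6 = {a, e, f}
Tree: B1–B2, B1–B3, B1–B4, B4–B5, B1–B6
Each bag holds 3 vertices, so the decomposition has width 2, which upper-bounds the treewidth. For the lower bound, the 3 vertices {e, f, g} are pairwise adjacent, and any tree decomposition puts a clique entirely inside one bag — forcing width ≥ 2. Therefore the treewidth is 2.

2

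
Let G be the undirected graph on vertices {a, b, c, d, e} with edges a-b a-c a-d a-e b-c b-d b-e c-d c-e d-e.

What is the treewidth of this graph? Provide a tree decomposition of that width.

With just one bag of size 5, the width is 5 − 1 = 4, so tw(G) ≤ 4. Conversely, {a, b, c, d, e} is a clique of size 5, and the vertices of any clique must share a bag in every tree decomposition; so some bag has ≥ 5 vertices and tw(G) ≥ 4. The upper and lower bounds meet at 4, so that is the treewidth.

Treewidth 4.
One such decomposition:
Bags: B1 = {a, b, c, d, e}
Tree: (single bag)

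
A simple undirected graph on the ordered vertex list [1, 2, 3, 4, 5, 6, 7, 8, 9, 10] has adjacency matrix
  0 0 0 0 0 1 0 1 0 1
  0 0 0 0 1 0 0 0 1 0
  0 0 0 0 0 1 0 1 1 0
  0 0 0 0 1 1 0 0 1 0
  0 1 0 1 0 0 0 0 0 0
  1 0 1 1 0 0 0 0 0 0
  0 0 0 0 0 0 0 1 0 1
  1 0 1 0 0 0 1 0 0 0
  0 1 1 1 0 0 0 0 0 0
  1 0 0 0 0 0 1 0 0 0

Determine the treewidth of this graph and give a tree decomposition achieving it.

Treewidth 2.
Bags: B1 = {2, 4, 5}  B2 = {2, 4, 9}  B3 = {4, 6, 9}  B4 = {3, 6, 9}  B5 = {1, 3, 6}  B6 = {1, 3, 8}  B7 = {1, 8, 10}  B8 = {7, 8, 10}
Tree: B1–B2, B2–B3, B3–B4, B4–B5, B5–B6, B6–B7, B7–B8

Every bag has size at most 3, so the width is 3 − 1 = 2 and tw(G) ≤ 2. Since 5–2–9–4–5 is a cycle in G, G is not acyclic. Forests are exactly the graphs of treewidth ≤ 1, so tw(G) ≥ 2. Combining the bounds, tw(G) = 2.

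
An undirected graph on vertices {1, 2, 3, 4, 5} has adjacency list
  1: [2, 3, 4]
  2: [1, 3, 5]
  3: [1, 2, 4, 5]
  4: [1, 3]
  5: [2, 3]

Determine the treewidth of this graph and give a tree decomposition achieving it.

Every bag has size at most 3, so the width is 3 − 1 = 2 and tw(G) ≤ 2. Conversely, {1, 2, 3} is a clique of size 3, and the vertices of any clique must share a bag in every tree decomposition; so some bag has ≥ 3 vertices and tw(G) ≥ 2. Therefore the treewidth is 2.

Treewidth 2.
Bags: B1 = {1, 2, 3}  B2 = {1, 3, 4}  B3 = {2, 3, 5}
Tree: B1–B2, B1–B3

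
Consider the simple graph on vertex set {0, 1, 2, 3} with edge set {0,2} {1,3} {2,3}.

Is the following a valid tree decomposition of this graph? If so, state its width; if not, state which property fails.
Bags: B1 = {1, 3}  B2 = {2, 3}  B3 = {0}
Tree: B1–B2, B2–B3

No — edge (2,0) lies in no bag.

A tree decomposition must satisfy three properties: every vertex lies in some bag; for every edge, both endpoints lie together in some bag; and for every vertex, the bags containing it form a connected subtree. Here edge (2,0) lies in no bag, so the decomposition is invalid.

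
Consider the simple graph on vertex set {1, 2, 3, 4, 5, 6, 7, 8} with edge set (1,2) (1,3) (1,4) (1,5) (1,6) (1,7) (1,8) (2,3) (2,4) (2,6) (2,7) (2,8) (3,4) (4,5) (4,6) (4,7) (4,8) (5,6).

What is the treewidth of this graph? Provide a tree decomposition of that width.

Treewidth 3.
One optimal decomposition is:
Bags: B1 = {1, 2, 4, 6}  B2 = {1, 2, 3, 4}  B3 = {1, 2, 4, 8}  B4 = {1, 4, 5, 6}  B5 = {1, 2, 4, 7}
Tree: B1–B2, B1–B3, B1–B4, B1–B5

Each bag holds 4 vertices, so the decomposition has width 3, which upper-bounds the treewidth. For the lower bound, the 4 vertices {1, 2, 4, 8} are pairwise adjacent, and any tree decomposition puts a clique entirely inside one bag — forcing width ≥ 3. The upper and lower bounds meet at 3, so that is the treewidth.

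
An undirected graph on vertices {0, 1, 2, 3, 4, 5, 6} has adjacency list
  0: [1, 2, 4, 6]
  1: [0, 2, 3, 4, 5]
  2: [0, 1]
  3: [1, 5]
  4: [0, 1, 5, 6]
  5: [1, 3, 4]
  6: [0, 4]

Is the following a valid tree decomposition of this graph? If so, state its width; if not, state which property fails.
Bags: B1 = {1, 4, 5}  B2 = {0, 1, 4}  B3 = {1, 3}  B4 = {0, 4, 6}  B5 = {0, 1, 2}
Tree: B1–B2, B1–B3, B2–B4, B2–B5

No — edge (5,3) lies in no bag.

A tree decomposition must satisfy three properties: every vertex lies in some bag; for every edge, both endpoints lie together in some bag; and for every vertex, the bags containing it form a connected subtree. Here edge (5,3) lies in no bag, so the decomposition is invalid.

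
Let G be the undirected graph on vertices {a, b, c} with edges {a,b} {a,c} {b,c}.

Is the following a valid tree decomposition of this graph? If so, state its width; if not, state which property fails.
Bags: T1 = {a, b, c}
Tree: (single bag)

Checking the three conditions: (i) the bags cover all of {a, b, c}; (ii) for each edge, some bag contains both endpoints; (iii) the bags containing any fixed vertex form a subtree. All hold, so the decomposition is valid with width 3 − 1 = 2.

Yes; width 2.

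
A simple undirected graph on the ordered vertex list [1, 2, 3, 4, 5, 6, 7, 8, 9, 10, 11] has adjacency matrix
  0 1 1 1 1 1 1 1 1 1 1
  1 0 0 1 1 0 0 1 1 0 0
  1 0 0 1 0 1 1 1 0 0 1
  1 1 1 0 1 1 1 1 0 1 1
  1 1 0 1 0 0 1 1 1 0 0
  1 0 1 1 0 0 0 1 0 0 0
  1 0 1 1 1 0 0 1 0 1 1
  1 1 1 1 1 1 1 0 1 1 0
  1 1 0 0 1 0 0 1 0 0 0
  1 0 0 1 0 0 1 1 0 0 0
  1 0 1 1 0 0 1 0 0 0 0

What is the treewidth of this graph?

4

A width-4 tree decomposition is:
Bags: B1 = {1, 2, 4, 5, 8}  B2 = {1, 4, 5, 7, 8}  B3 = {1, 2, 5, 8, 9}  B4 = {1, 3, 4, 7, 8}  B5 = {1, 3, 4, 7, 11}  B6 = {1, 3, 4, 6, 8}  B7 = {1, 4, 7, 8, 10}
Tree: B1–B2, B1–B3, B2–B4, B4–B5, B4–B6, B4–B7
The largest bag has 5 vertices, giving width 4; this decomposition certifies tw(G) ≤ 4. Conversely, {1, 2, 5, 8, 9} is a clique of size 5, and the vertices of any clique must share a bag in every tree decomposition; so some bag has ≥ 5 vertices and tw(G) ≥ 4. Hence tw(G) = 4 exactly.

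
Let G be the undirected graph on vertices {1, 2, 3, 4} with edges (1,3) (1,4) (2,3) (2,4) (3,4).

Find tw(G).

2

A width-2 tree decomposition is:
Bags: B1 = {1, 3, 4}  B2 = {2, 3, 4}
Tree: B1–B2
Each bag holds 3 vertices, so the decomposition has width 2, which upper-bounds the treewidth. Conversely, {1, 3, 4} is a clique of size 3, and the vertices of any clique must share a bag in every tree decomposition; so some bag has ≥ 3 vertices and tw(G) ≥ 2. Hence tw(G) = 2 exactly.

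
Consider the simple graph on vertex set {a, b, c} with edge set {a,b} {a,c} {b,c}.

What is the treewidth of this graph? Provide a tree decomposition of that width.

With just one bag of size 3, the width is 3 − 1 = 2, so tw(G) ≤ 2. Conversely, {a, b, c} is a clique of size 3, and the vertices of any clique must share a bag in every tree decomposition; so some bag has ≥ 3 vertices and tw(G) ≥ 2. The upper and lower bounds meet at 2, so that is the treewidth.

Treewidth 2.
One such decomposition:
Bags: B1 = {a, b, c}
Tree: (single bag)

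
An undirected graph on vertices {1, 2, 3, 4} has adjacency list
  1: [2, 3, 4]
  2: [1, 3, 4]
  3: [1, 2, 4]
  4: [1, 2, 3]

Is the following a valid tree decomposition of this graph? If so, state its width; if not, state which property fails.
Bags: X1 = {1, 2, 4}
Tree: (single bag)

A tree decomposition must satisfy three properties: every vertex lies in some bag; for every edge, both endpoints lie together in some bag; and for every vertex, the bags containing it form a connected subtree. Here vertex 3 appears in no bag, so the decomposition is invalid.

No — vertex 3 appears in no bag.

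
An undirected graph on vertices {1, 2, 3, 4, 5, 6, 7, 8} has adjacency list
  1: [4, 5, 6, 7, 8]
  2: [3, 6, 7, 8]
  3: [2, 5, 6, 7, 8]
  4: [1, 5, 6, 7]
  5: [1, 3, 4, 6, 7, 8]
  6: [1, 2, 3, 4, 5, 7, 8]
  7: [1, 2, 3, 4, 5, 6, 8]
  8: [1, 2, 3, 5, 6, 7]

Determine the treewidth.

4

A width-4 tree decomposition is:
Bags: B1 = {1, 5, 6, 7, 8}  B2 = {3, 5, 6, 7, 8}  B3 = {1, 4, 5, 6, 7}  B4 = {2, 3, 6, 7, 8}
Tree: B1–B2, B1–B3, B2–B4
Each bag holds 5 vertices, so the decomposition has width 4, which upper-bounds the treewidth. For the lower bound, the 5 vertices {2, 3, 6, 7, 8} are pairwise adjacent, and any tree decomposition puts a clique entirely inside one bag — forcing width ≥ 4. The upper and lower bounds meet at 4, so that is the treewidth.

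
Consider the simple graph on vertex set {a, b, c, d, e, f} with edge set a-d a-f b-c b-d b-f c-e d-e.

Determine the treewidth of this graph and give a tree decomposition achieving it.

Each bag holds 3 vertices, so the decomposition has width 2, which upper-bounds the treewidth. For the lower bound, G contains the cycle e–c–b–d–e, so G is not a forest; only forests have treewidth ≤ 1, hence tw(G) ≥ 2. Combining the bounds, tw(G) = 2.

Treewidth 2.
Bags: B1 = {c, d, e}  B2 = {b, c, d}  B3 = {a, b, d}  B4 = {a, b, f}
Tree: B1–B2, B2–B3, B3–B4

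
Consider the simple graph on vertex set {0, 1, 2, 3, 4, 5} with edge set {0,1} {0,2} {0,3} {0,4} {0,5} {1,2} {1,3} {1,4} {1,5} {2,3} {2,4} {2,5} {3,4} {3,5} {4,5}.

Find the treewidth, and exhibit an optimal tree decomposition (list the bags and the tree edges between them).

A single bag containing all 6 vertices is trivially a valid decomposition of width 5. For the lower bound, the 6 vertices {0, 1, 2, 3, 4, 5} are pairwise adjacent, and any tree decomposition puts a clique entirely inside one bag — forcing width ≥ 5. Combining the bounds, tw(G) = 5.

Treewidth 5.
Bags: B1 = {0, 1, 2, 3, 4, 5}
Tree: (single bag)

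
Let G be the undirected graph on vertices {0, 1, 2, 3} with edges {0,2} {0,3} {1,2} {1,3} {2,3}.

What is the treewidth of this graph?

A width-2 tree decomposition is:
Bags: B1 = {0, 2, 3}  B2 = {1, 2, 3}
Tree: B1–B2
Every bag has size at most 3, so the width is 3 − 1 = 2 and tw(G) ≤ 2. For the lower bound, the 3 vertices {0, 2, 3} are pairwise adjacent, and any tree decomposition puts a clique entirely inside one bag — forcing width ≥ 2. Hence tw(G) = 2 exactly.

2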